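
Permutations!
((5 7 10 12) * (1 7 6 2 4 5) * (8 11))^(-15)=(1 7 10 12)(2 4 5 6)(8 11)=[0, 7, 4, 3, 5, 6, 2, 10, 11, 9, 12, 8, 1]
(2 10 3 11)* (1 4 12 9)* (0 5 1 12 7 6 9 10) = (0 5 1 4 7 6 9 12 10 3 11 2) = [5, 4, 0, 11, 7, 1, 9, 6, 8, 12, 3, 2, 10]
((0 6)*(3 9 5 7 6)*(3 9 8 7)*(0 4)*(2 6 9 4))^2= (3 7 5 8 9)= [0, 1, 2, 7, 4, 8, 6, 5, 9, 3]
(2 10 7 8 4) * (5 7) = (2 10 5 7 8 4) = [0, 1, 10, 3, 2, 7, 6, 8, 4, 9, 5]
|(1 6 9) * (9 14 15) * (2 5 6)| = |(1 2 5 6 14 15 9)| = 7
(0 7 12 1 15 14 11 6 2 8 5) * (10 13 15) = [7, 10, 8, 3, 4, 0, 2, 12, 5, 9, 13, 6, 1, 15, 11, 14] = (0 7 12 1 10 13 15 14 11 6 2 8 5)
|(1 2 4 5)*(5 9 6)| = 6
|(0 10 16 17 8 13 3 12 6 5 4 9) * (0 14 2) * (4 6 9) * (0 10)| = |(2 10 16 17 8 13 3 12 9 14)(5 6)| = 10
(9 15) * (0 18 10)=(0 18 10)(9 15)=[18, 1, 2, 3, 4, 5, 6, 7, 8, 15, 0, 11, 12, 13, 14, 9, 16, 17, 10]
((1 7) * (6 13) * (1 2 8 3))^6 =(13)(1 7 2 8 3) =[0, 7, 8, 1, 4, 5, 6, 2, 3, 9, 10, 11, 12, 13]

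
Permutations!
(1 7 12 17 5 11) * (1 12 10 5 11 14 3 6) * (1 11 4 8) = [0, 7, 2, 6, 8, 14, 11, 10, 1, 9, 5, 12, 17, 13, 3, 15, 16, 4] = (1 7 10 5 14 3 6 11 12 17 4 8)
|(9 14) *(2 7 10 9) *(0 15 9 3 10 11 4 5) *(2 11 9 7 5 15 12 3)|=|(0 12 3 10 2 5)(4 15 7 9 14 11)|=6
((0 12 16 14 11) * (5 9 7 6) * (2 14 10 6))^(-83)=(0 5 11 6 14 10 2 16 7 12 9)=[5, 1, 16, 3, 4, 11, 14, 12, 8, 0, 2, 6, 9, 13, 10, 15, 7]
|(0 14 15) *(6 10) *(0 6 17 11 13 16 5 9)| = |(0 14 15 6 10 17 11 13 16 5 9)| = 11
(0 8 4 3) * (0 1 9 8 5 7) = (0 5 7)(1 9 8 4 3) = [5, 9, 2, 1, 3, 7, 6, 0, 4, 8]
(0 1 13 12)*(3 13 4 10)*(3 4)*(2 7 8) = [1, 3, 7, 13, 10, 5, 6, 8, 2, 9, 4, 11, 0, 12] = (0 1 3 13 12)(2 7 8)(4 10)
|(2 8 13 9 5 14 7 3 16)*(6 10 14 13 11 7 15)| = |(2 8 11 7 3 16)(5 13 9)(6 10 14 15)| = 12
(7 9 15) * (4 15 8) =[0, 1, 2, 3, 15, 5, 6, 9, 4, 8, 10, 11, 12, 13, 14, 7] =(4 15 7 9 8)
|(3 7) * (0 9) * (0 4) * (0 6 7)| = 6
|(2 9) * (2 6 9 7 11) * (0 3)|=6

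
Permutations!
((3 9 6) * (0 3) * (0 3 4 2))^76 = (0 4 2)(3 9 6) = [4, 1, 0, 9, 2, 5, 3, 7, 8, 6]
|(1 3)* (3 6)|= 3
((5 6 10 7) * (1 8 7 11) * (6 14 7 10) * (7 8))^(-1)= [0, 11, 2, 3, 4, 7, 6, 1, 14, 9, 8, 10, 12, 13, 5]= (1 11 10 8 14 5 7)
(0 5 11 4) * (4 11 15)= [5, 1, 2, 3, 0, 15, 6, 7, 8, 9, 10, 11, 12, 13, 14, 4]= (0 5 15 4)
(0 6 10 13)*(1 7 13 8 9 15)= (0 6 10 8 9 15 1 7 13)= [6, 7, 2, 3, 4, 5, 10, 13, 9, 15, 8, 11, 12, 0, 14, 1]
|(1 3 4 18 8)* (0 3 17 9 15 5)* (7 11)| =|(0 3 4 18 8 1 17 9 15 5)(7 11)| =10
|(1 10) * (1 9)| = 3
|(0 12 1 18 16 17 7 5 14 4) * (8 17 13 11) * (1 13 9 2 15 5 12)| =30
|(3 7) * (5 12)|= 2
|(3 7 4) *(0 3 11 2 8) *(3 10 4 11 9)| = 9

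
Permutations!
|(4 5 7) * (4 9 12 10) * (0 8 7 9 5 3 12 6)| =12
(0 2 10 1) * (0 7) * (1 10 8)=(10)(0 2 8 1 7)=[2, 7, 8, 3, 4, 5, 6, 0, 1, 9, 10]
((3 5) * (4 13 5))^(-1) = (3 5 13 4) = [0, 1, 2, 5, 3, 13, 6, 7, 8, 9, 10, 11, 12, 4]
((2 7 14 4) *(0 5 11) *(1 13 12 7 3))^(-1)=(0 11 5)(1 3 2 4 14 7 12 13)=[11, 3, 4, 2, 14, 0, 6, 12, 8, 9, 10, 5, 13, 1, 7]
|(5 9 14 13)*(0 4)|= 4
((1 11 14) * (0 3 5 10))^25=[3, 11, 2, 5, 4, 10, 6, 7, 8, 9, 0, 14, 12, 13, 1]=(0 3 5 10)(1 11 14)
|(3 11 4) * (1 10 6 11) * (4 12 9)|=|(1 10 6 11 12 9 4 3)|=8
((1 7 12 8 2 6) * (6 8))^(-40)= [0, 1, 2, 3, 4, 5, 6, 7, 8, 9, 10, 11, 12]= (12)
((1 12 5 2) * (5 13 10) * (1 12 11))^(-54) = [0, 1, 12, 3, 4, 2, 6, 7, 8, 9, 5, 11, 13, 10] = (2 12 13 10 5)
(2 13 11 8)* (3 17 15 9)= (2 13 11 8)(3 17 15 9)= [0, 1, 13, 17, 4, 5, 6, 7, 2, 3, 10, 8, 12, 11, 14, 9, 16, 15]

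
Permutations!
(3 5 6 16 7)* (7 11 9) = [0, 1, 2, 5, 4, 6, 16, 3, 8, 7, 10, 9, 12, 13, 14, 15, 11] = (3 5 6 16 11 9 7)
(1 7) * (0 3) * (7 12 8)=[3, 12, 2, 0, 4, 5, 6, 1, 7, 9, 10, 11, 8]=(0 3)(1 12 8 7)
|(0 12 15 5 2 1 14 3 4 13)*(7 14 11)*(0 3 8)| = 30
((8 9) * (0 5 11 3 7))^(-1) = (0 7 3 11 5)(8 9) = [7, 1, 2, 11, 4, 0, 6, 3, 9, 8, 10, 5]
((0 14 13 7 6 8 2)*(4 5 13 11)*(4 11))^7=[8, 1, 6, 3, 0, 14, 13, 5, 7, 9, 10, 11, 12, 4, 2]=(0 8 7 5 14 2 6 13 4)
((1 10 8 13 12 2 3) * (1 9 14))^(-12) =[0, 3, 8, 13, 4, 5, 6, 7, 14, 12, 9, 11, 10, 1, 2] =(1 3 13)(2 8 14)(9 12 10)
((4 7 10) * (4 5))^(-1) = (4 5 10 7) = [0, 1, 2, 3, 5, 10, 6, 4, 8, 9, 7]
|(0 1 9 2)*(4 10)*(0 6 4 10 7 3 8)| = |(10)(0 1 9 2 6 4 7 3 8)| = 9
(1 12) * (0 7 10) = (0 7 10)(1 12) = [7, 12, 2, 3, 4, 5, 6, 10, 8, 9, 0, 11, 1]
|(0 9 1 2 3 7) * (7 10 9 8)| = |(0 8 7)(1 2 3 10 9)| = 15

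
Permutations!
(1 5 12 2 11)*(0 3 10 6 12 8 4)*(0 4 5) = [3, 0, 11, 10, 4, 8, 12, 7, 5, 9, 6, 1, 2] = (0 3 10 6 12 2 11 1)(5 8)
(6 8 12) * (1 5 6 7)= [0, 5, 2, 3, 4, 6, 8, 1, 12, 9, 10, 11, 7]= (1 5 6 8 12 7)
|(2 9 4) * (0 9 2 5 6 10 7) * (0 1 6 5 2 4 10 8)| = |(0 9 10 7 1 6 8)(2 4)| = 14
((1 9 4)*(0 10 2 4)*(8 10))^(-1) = [9, 4, 10, 3, 2, 5, 6, 7, 0, 1, 8] = (0 9 1 4 2 10 8)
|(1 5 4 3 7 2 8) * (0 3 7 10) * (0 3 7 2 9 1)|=|(0 7 9 1 5 4 2 8)(3 10)|=8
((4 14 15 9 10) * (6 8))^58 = (4 9 14 10 15) = [0, 1, 2, 3, 9, 5, 6, 7, 8, 14, 15, 11, 12, 13, 10, 4]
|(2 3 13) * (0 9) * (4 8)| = 6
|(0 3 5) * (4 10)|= 6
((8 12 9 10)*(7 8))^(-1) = (7 10 9 12 8) = [0, 1, 2, 3, 4, 5, 6, 10, 7, 12, 9, 11, 8]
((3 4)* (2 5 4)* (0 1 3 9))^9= (0 3 5 9 1 2 4)= [3, 2, 4, 5, 0, 9, 6, 7, 8, 1]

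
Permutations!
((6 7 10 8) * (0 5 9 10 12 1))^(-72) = (12) = [0, 1, 2, 3, 4, 5, 6, 7, 8, 9, 10, 11, 12]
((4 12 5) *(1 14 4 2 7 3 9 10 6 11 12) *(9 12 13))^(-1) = (1 4 14)(2 5 12 3 7)(6 10 9 13 11) = [0, 4, 5, 7, 14, 12, 10, 2, 8, 13, 9, 6, 3, 11, 1]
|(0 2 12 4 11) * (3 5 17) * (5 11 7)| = |(0 2 12 4 7 5 17 3 11)| = 9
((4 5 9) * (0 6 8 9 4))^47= [9, 1, 2, 3, 5, 4, 0, 7, 6, 8]= (0 9 8 6)(4 5)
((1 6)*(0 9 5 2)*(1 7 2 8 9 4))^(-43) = (0 2 7 6 1 4)(5 9 8) = [2, 4, 7, 3, 0, 9, 1, 6, 5, 8]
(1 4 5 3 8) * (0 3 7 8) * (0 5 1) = [3, 4, 2, 5, 1, 7, 6, 8, 0] = (0 3 5 7 8)(1 4)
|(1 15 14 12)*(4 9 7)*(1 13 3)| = 6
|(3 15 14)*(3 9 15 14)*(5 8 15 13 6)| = 8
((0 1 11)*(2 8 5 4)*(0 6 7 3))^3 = (0 6)(1 7)(2 4 5 8)(3 11) = [6, 7, 4, 11, 5, 8, 0, 1, 2, 9, 10, 3]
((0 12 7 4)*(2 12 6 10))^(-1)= (0 4 7 12 2 10 6)= [4, 1, 10, 3, 7, 5, 0, 12, 8, 9, 6, 11, 2]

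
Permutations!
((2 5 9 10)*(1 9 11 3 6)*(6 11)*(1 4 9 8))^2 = (11)(2 6 9)(4 10 5) = [0, 1, 6, 3, 10, 4, 9, 7, 8, 2, 5, 11]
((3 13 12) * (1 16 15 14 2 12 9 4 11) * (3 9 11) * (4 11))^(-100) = (1 2)(3 4 13)(9 15)(11 14)(12 16) = [0, 2, 1, 4, 13, 5, 6, 7, 8, 15, 10, 14, 16, 3, 11, 9, 12]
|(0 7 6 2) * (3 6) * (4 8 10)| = |(0 7 3 6 2)(4 8 10)| = 15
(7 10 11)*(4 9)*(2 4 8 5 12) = [0, 1, 4, 3, 9, 12, 6, 10, 5, 8, 11, 7, 2] = (2 4 9 8 5 12)(7 10 11)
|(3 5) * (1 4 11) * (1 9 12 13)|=6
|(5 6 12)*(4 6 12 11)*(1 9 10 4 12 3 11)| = 20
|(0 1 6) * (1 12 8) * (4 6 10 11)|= 8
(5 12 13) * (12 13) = (5 13) = [0, 1, 2, 3, 4, 13, 6, 7, 8, 9, 10, 11, 12, 5]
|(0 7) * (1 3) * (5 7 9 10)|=|(0 9 10 5 7)(1 3)|=10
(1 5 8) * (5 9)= [0, 9, 2, 3, 4, 8, 6, 7, 1, 5]= (1 9 5 8)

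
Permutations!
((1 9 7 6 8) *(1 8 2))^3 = (1 6 9 2 7) = [0, 6, 7, 3, 4, 5, 9, 1, 8, 2]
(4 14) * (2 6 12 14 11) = (2 6 12 14 4 11) = [0, 1, 6, 3, 11, 5, 12, 7, 8, 9, 10, 2, 14, 13, 4]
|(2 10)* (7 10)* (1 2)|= |(1 2 7 10)|= 4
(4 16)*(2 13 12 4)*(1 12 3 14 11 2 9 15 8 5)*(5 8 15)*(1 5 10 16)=(1 12 4)(2 13 3 14 11)(9 10 16)=[0, 12, 13, 14, 1, 5, 6, 7, 8, 10, 16, 2, 4, 3, 11, 15, 9]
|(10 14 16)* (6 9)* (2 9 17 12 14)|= 8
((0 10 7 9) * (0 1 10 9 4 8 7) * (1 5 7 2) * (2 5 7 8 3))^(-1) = (0 10 1 2 3 4 7 9)(5 8) = [10, 2, 3, 4, 7, 8, 6, 9, 5, 0, 1]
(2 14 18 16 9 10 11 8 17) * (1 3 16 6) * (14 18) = [0, 3, 18, 16, 4, 5, 1, 7, 17, 10, 11, 8, 12, 13, 14, 15, 9, 2, 6] = (1 3 16 9 10 11 8 17 2 18 6)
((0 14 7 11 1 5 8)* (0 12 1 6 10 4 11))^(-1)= (0 7 14)(1 12 8 5)(4 10 6 11)= [7, 12, 2, 3, 10, 1, 11, 14, 5, 9, 6, 4, 8, 13, 0]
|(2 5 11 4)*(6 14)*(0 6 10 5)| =8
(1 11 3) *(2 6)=(1 11 3)(2 6)=[0, 11, 6, 1, 4, 5, 2, 7, 8, 9, 10, 3]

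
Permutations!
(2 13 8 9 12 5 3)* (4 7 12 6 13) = (2 4 7 12 5 3)(6 13 8 9) = [0, 1, 4, 2, 7, 3, 13, 12, 9, 6, 10, 11, 5, 8]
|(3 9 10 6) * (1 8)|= |(1 8)(3 9 10 6)|= 4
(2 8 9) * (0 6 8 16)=(0 6 8 9 2 16)=[6, 1, 16, 3, 4, 5, 8, 7, 9, 2, 10, 11, 12, 13, 14, 15, 0]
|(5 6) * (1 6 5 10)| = |(1 6 10)| = 3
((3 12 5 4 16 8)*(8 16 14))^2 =(16)(3 5 14)(4 8 12) =[0, 1, 2, 5, 8, 14, 6, 7, 12, 9, 10, 11, 4, 13, 3, 15, 16]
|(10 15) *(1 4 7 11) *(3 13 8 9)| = 4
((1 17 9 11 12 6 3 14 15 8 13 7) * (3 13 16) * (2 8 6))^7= (1 16)(2 13)(3 17)(6 12)(7 8)(9 14)(11 15)= [0, 16, 13, 17, 4, 5, 12, 8, 7, 14, 10, 15, 6, 2, 9, 11, 1, 3]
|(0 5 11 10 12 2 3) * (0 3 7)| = |(0 5 11 10 12 2 7)| = 7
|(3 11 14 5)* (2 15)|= |(2 15)(3 11 14 5)|= 4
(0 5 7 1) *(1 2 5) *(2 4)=[1, 0, 5, 3, 2, 7, 6, 4]=(0 1)(2 5 7 4)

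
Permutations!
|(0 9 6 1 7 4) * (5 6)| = 7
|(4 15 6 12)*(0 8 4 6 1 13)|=6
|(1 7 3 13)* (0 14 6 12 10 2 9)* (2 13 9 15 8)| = 30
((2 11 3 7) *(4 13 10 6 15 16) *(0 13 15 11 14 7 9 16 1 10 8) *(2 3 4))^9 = (1 11)(2 3)(4 10)(6 15)(7 16)(9 14) = [0, 11, 3, 2, 10, 5, 15, 16, 8, 14, 4, 1, 12, 13, 9, 6, 7]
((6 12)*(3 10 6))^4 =[0, 1, 2, 3, 4, 5, 6, 7, 8, 9, 10, 11, 12] =(12)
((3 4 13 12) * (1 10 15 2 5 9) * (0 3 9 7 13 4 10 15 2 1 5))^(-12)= (15)(5 12 7 9 13)= [0, 1, 2, 3, 4, 12, 6, 9, 8, 13, 10, 11, 7, 5, 14, 15]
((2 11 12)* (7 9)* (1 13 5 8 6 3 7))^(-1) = (1 9 7 3 6 8 5 13)(2 12 11) = [0, 9, 12, 6, 4, 13, 8, 3, 5, 7, 10, 2, 11, 1]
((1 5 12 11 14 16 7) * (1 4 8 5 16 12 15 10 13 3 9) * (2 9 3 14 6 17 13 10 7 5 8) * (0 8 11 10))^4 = (0 17 10 6 12 11 14 8 13)(1 7)(2 5)(4 16)(9 15) = [17, 7, 5, 3, 16, 2, 12, 1, 13, 15, 6, 14, 11, 0, 8, 9, 4, 10]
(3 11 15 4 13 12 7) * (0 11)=(0 11 15 4 13 12 7 3)=[11, 1, 2, 0, 13, 5, 6, 3, 8, 9, 10, 15, 7, 12, 14, 4]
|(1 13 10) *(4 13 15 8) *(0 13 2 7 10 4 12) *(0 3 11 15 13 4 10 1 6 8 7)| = 30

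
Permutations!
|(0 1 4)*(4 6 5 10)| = |(0 1 6 5 10 4)| = 6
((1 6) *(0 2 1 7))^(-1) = [7, 2, 0, 3, 4, 5, 1, 6] = (0 7 6 1 2)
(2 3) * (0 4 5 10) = [4, 1, 3, 2, 5, 10, 6, 7, 8, 9, 0] = (0 4 5 10)(2 3)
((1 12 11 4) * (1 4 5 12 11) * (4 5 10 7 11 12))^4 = (12)(7 11 10) = [0, 1, 2, 3, 4, 5, 6, 11, 8, 9, 7, 10, 12]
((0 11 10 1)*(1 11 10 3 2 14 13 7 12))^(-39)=(0 10 11 3 2 14 13 7 12 1)=[10, 0, 14, 2, 4, 5, 6, 12, 8, 9, 11, 3, 1, 7, 13]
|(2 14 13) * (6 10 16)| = 3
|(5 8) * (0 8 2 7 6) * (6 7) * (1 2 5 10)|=6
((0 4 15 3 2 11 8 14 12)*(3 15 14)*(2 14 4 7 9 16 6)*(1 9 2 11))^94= (0 14 8 6 9 2)(1 7 12 3 11 16)= [14, 7, 0, 11, 4, 5, 9, 12, 6, 2, 10, 16, 3, 13, 8, 15, 1]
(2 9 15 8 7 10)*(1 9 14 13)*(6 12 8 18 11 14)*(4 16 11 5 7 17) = (1 9 15 18 5 7 10 2 6 12 8 17 4 16 11 14 13) = [0, 9, 6, 3, 16, 7, 12, 10, 17, 15, 2, 14, 8, 1, 13, 18, 11, 4, 5]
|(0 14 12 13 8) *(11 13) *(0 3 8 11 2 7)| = 10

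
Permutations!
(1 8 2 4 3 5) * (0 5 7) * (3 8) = [5, 3, 4, 7, 8, 1, 6, 0, 2] = (0 5 1 3 7)(2 4 8)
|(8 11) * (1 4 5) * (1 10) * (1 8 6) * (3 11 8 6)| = 10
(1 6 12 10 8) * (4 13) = (1 6 12 10 8)(4 13) = [0, 6, 2, 3, 13, 5, 12, 7, 1, 9, 8, 11, 10, 4]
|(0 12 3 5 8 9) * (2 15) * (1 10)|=|(0 12 3 5 8 9)(1 10)(2 15)|=6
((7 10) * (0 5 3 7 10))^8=(10)=[0, 1, 2, 3, 4, 5, 6, 7, 8, 9, 10]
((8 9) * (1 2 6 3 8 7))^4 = (1 8 2 9 6 7 3) = [0, 8, 9, 1, 4, 5, 7, 3, 2, 6]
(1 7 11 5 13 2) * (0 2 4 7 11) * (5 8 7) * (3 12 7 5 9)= [2, 11, 1, 12, 9, 13, 6, 0, 5, 3, 10, 8, 7, 4]= (0 2 1 11 8 5 13 4 9 3 12 7)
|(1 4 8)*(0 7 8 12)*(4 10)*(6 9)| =|(0 7 8 1 10 4 12)(6 9)| =14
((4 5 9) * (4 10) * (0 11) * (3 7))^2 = (11)(4 9)(5 10) = [0, 1, 2, 3, 9, 10, 6, 7, 8, 4, 5, 11]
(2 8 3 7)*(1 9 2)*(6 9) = (1 6 9 2 8 3 7) = [0, 6, 8, 7, 4, 5, 9, 1, 3, 2]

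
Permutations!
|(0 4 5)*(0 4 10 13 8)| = |(0 10 13 8)(4 5)| = 4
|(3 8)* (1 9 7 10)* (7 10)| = 6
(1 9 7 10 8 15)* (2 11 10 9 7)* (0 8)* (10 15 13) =(0 8 13 10)(1 7 9 2 11 15) =[8, 7, 11, 3, 4, 5, 6, 9, 13, 2, 0, 15, 12, 10, 14, 1]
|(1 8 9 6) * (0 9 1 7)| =4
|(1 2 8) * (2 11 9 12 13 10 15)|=|(1 11 9 12 13 10 15 2 8)|=9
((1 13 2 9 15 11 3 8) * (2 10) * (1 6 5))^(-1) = (1 5 6 8 3 11 15 9 2 10 13) = [0, 5, 10, 11, 4, 6, 8, 7, 3, 2, 13, 15, 12, 1, 14, 9]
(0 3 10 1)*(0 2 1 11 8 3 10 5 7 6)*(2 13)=[10, 13, 1, 5, 4, 7, 0, 6, 3, 9, 11, 8, 12, 2]=(0 10 11 8 3 5 7 6)(1 13 2)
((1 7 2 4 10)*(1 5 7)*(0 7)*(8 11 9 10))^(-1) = (0 5 10 9 11 8 4 2 7) = [5, 1, 7, 3, 2, 10, 6, 0, 4, 11, 9, 8]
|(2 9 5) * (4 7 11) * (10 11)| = 12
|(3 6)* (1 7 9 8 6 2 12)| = |(1 7 9 8 6 3 2 12)| = 8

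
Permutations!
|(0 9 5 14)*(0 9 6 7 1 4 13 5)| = 9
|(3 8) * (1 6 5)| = 6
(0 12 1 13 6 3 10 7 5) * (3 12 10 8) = (0 10 7 5)(1 13 6 12)(3 8) = [10, 13, 2, 8, 4, 0, 12, 5, 3, 9, 7, 11, 1, 6]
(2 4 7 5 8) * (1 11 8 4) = [0, 11, 1, 3, 7, 4, 6, 5, 2, 9, 10, 8] = (1 11 8 2)(4 7 5)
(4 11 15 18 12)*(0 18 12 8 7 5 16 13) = (0 18 8 7 5 16 13)(4 11 15 12) = [18, 1, 2, 3, 11, 16, 6, 5, 7, 9, 10, 15, 4, 0, 14, 12, 13, 17, 8]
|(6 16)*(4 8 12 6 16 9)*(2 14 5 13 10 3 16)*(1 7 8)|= 7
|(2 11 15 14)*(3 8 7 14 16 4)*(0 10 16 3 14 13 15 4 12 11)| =|(0 10 16 12 11 4 14 2)(3 8 7 13 15)| =40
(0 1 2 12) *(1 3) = (0 3 1 2 12) = [3, 2, 12, 1, 4, 5, 6, 7, 8, 9, 10, 11, 0]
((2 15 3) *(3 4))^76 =(15) =[0, 1, 2, 3, 4, 5, 6, 7, 8, 9, 10, 11, 12, 13, 14, 15]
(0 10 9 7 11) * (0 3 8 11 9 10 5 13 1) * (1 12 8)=[5, 0, 2, 1, 4, 13, 6, 9, 11, 7, 10, 3, 8, 12]=(0 5 13 12 8 11 3 1)(7 9)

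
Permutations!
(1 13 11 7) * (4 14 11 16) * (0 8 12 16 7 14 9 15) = (0 8 12 16 4 9 15)(1 13 7)(11 14) = [8, 13, 2, 3, 9, 5, 6, 1, 12, 15, 10, 14, 16, 7, 11, 0, 4]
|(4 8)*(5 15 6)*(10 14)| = 6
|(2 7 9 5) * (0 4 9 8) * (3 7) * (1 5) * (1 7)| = |(0 4 9 7 8)(1 5 2 3)| = 20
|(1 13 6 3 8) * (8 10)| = 6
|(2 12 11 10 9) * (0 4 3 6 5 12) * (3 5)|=|(0 4 5 12 11 10 9 2)(3 6)|=8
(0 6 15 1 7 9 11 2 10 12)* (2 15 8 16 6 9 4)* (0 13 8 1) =(0 9 11 15)(1 7 4 2 10 12 13 8 16 6) =[9, 7, 10, 3, 2, 5, 1, 4, 16, 11, 12, 15, 13, 8, 14, 0, 6]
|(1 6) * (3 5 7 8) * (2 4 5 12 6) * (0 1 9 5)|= 28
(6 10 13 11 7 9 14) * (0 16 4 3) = (0 16 4 3)(6 10 13 11 7 9 14) = [16, 1, 2, 0, 3, 5, 10, 9, 8, 14, 13, 7, 12, 11, 6, 15, 4]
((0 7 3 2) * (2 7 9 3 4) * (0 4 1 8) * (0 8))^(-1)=(0 1 7 3 9)(2 4)=[1, 7, 4, 9, 2, 5, 6, 3, 8, 0]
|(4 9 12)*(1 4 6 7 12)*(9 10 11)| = |(1 4 10 11 9)(6 7 12)| = 15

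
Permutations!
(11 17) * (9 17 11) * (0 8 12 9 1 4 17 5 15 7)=(0 8 12 9 5 15 7)(1 4 17)=[8, 4, 2, 3, 17, 15, 6, 0, 12, 5, 10, 11, 9, 13, 14, 7, 16, 1]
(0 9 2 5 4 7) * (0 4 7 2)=[9, 1, 5, 3, 2, 7, 6, 4, 8, 0]=(0 9)(2 5 7 4)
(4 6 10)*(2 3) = (2 3)(4 6 10) = [0, 1, 3, 2, 6, 5, 10, 7, 8, 9, 4]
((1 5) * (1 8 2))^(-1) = (1 2 8 5) = [0, 2, 8, 3, 4, 1, 6, 7, 5]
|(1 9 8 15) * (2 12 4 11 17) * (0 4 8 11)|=8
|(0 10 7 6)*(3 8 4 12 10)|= 8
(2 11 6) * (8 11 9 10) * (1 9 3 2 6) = (1 9 10 8 11)(2 3) = [0, 9, 3, 2, 4, 5, 6, 7, 11, 10, 8, 1]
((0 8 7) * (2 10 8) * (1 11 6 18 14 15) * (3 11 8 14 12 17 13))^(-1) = [7, 15, 0, 13, 4, 5, 11, 8, 1, 9, 2, 3, 18, 17, 10, 14, 16, 12, 6] = (0 7 8 1 15 14 10 2)(3 13 17 12 18 6 11)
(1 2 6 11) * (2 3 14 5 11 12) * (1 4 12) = (1 3 14 5 11 4 12 2 6) = [0, 3, 6, 14, 12, 11, 1, 7, 8, 9, 10, 4, 2, 13, 5]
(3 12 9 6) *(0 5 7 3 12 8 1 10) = (0 5 7 3 8 1 10)(6 12 9) = [5, 10, 2, 8, 4, 7, 12, 3, 1, 6, 0, 11, 9]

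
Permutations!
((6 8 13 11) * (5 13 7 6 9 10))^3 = (5 9 13 10 11) = [0, 1, 2, 3, 4, 9, 6, 7, 8, 13, 11, 5, 12, 10]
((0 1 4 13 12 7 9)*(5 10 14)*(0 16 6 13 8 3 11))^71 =(0 11 3 8 4 1)(5 14 10)(6 16 9 7 12 13) =[11, 0, 2, 8, 1, 14, 16, 12, 4, 7, 5, 3, 13, 6, 10, 15, 9]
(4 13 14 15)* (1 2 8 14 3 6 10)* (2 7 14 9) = [0, 7, 8, 6, 13, 5, 10, 14, 9, 2, 1, 11, 12, 3, 15, 4] = (1 7 14 15 4 13 3 6 10)(2 8 9)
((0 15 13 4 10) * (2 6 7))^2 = (0 13 10 15 4)(2 7 6) = [13, 1, 7, 3, 0, 5, 2, 6, 8, 9, 15, 11, 12, 10, 14, 4]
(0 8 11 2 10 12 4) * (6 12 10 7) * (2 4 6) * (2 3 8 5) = [5, 1, 7, 8, 0, 2, 12, 3, 11, 9, 10, 4, 6] = (0 5 2 7 3 8 11 4)(6 12)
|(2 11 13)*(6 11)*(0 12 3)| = 12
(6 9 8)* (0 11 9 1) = (0 11 9 8 6 1) = [11, 0, 2, 3, 4, 5, 1, 7, 6, 8, 10, 9]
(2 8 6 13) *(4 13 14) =[0, 1, 8, 3, 13, 5, 14, 7, 6, 9, 10, 11, 12, 2, 4] =(2 8 6 14 4 13)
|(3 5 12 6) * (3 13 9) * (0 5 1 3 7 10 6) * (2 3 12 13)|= |(0 5 13 9 7 10 6 2 3 1 12)|= 11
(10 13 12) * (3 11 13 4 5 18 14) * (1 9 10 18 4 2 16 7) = (1 9 10 2 16 7)(3 11 13 12 18 14)(4 5) = [0, 9, 16, 11, 5, 4, 6, 1, 8, 10, 2, 13, 18, 12, 3, 15, 7, 17, 14]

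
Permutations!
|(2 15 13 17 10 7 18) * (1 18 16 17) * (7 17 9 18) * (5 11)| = |(1 7 16 9 18 2 15 13)(5 11)(10 17)| = 8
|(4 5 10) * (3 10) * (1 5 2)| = 6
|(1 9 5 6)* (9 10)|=5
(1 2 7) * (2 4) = (1 4 2 7) = [0, 4, 7, 3, 2, 5, 6, 1]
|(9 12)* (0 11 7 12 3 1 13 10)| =9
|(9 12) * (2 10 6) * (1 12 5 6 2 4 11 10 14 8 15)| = |(1 12 9 5 6 4 11 10 2 14 8 15)| = 12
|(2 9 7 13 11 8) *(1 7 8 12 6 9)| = |(1 7 13 11 12 6 9 8 2)| = 9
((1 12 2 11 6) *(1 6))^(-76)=(12)=[0, 1, 2, 3, 4, 5, 6, 7, 8, 9, 10, 11, 12]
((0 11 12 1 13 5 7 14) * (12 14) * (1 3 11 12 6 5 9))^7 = (0 3 14 12 11)(1 13 9)(5 7 6) = [3, 13, 2, 14, 4, 7, 5, 6, 8, 1, 10, 0, 11, 9, 12]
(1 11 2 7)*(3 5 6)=(1 11 2 7)(3 5 6)=[0, 11, 7, 5, 4, 6, 3, 1, 8, 9, 10, 2]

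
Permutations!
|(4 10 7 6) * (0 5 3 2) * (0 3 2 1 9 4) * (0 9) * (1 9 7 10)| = |(10)(0 5 2 3 9 4 1)(6 7)| = 14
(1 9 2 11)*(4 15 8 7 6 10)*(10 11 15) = (1 9 2 15 8 7 6 11)(4 10) = [0, 9, 15, 3, 10, 5, 11, 6, 7, 2, 4, 1, 12, 13, 14, 8]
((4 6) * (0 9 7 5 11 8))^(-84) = (11) = [0, 1, 2, 3, 4, 5, 6, 7, 8, 9, 10, 11]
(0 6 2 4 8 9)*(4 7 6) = (0 4 8 9)(2 7 6) = [4, 1, 7, 3, 8, 5, 2, 6, 9, 0]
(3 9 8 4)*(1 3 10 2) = [0, 3, 1, 9, 10, 5, 6, 7, 4, 8, 2] = (1 3 9 8 4 10 2)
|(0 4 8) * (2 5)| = |(0 4 8)(2 5)| = 6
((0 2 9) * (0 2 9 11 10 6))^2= (0 2 10)(6 9 11)= [2, 1, 10, 3, 4, 5, 9, 7, 8, 11, 0, 6]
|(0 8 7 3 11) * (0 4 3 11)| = |(0 8 7 11 4 3)| = 6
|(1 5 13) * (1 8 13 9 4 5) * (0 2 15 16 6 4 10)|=18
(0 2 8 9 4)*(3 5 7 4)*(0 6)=(0 2 8 9 3 5 7 4 6)=[2, 1, 8, 5, 6, 7, 0, 4, 9, 3]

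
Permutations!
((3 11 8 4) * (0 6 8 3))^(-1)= (0 4 8 6)(3 11)= [4, 1, 2, 11, 8, 5, 0, 7, 6, 9, 10, 3]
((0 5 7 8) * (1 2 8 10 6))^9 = (0 5 7 10 6 1 2 8) = [5, 2, 8, 3, 4, 7, 1, 10, 0, 9, 6]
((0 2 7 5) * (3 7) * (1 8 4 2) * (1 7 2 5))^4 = [4, 0, 2, 3, 1, 8, 6, 5, 7] = (0 4 1)(5 8 7)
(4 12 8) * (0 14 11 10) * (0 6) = (0 14 11 10 6)(4 12 8) = [14, 1, 2, 3, 12, 5, 0, 7, 4, 9, 6, 10, 8, 13, 11]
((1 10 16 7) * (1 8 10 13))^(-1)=(1 13)(7 16 10 8)=[0, 13, 2, 3, 4, 5, 6, 16, 7, 9, 8, 11, 12, 1, 14, 15, 10]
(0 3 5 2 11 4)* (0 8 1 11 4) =(0 3 5 2 4 8 1 11) =[3, 11, 4, 5, 8, 2, 6, 7, 1, 9, 10, 0]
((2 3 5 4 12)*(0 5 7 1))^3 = (0 12 7 5 2 1 4 3) = [12, 4, 1, 0, 3, 2, 6, 5, 8, 9, 10, 11, 7]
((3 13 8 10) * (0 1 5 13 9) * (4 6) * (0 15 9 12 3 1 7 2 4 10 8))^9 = (3 12)(9 15) = [0, 1, 2, 12, 4, 5, 6, 7, 8, 15, 10, 11, 3, 13, 14, 9]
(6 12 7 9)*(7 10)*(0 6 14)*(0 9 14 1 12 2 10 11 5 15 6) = (1 12 11 5 15 6 2 10 7 14 9) = [0, 12, 10, 3, 4, 15, 2, 14, 8, 1, 7, 5, 11, 13, 9, 6]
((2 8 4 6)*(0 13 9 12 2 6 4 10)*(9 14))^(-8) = (14) = [0, 1, 2, 3, 4, 5, 6, 7, 8, 9, 10, 11, 12, 13, 14]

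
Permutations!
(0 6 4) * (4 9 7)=[6, 1, 2, 3, 0, 5, 9, 4, 8, 7]=(0 6 9 7 4)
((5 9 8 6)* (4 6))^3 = [0, 1, 2, 3, 9, 4, 8, 7, 5, 6] = (4 9 6 8 5)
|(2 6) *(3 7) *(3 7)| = 2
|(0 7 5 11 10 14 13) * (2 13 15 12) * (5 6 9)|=|(0 7 6 9 5 11 10 14 15 12 2 13)|=12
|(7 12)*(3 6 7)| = |(3 6 7 12)| = 4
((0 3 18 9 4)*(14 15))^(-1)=(0 4 9 18 3)(14 15)=[4, 1, 2, 0, 9, 5, 6, 7, 8, 18, 10, 11, 12, 13, 15, 14, 16, 17, 3]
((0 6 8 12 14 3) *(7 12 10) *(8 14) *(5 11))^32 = [0, 1, 2, 3, 4, 5, 6, 7, 8, 9, 10, 11, 12, 13, 14] = (14)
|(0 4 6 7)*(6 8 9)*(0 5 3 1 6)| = |(0 4 8 9)(1 6 7 5 3)| = 20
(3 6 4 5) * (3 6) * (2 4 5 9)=(2 4 9)(5 6)=[0, 1, 4, 3, 9, 6, 5, 7, 8, 2]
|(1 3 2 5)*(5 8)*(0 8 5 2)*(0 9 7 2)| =|(0 8)(1 3 9 7 2 5)| =6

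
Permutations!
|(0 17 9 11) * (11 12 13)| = 6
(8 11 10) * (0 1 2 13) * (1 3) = [3, 2, 13, 1, 4, 5, 6, 7, 11, 9, 8, 10, 12, 0] = (0 3 1 2 13)(8 11 10)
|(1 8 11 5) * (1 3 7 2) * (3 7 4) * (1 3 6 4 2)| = |(1 8 11 5 7)(2 3)(4 6)| = 10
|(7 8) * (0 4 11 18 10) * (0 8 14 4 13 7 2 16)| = 11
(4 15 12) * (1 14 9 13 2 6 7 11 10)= (1 14 9 13 2 6 7 11 10)(4 15 12)= [0, 14, 6, 3, 15, 5, 7, 11, 8, 13, 1, 10, 4, 2, 9, 12]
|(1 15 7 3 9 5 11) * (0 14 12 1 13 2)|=|(0 14 12 1 15 7 3 9 5 11 13 2)|=12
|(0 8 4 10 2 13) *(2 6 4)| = 12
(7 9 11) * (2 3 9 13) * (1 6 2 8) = (1 6 2 3 9 11 7 13 8) = [0, 6, 3, 9, 4, 5, 2, 13, 1, 11, 10, 7, 12, 8]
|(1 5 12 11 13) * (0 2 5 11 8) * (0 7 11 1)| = |(0 2 5 12 8 7 11 13)| = 8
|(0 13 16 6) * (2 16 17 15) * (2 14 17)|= 15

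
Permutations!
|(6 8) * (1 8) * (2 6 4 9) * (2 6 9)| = |(1 8 4 2 9 6)| = 6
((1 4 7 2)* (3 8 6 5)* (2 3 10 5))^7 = (5 10) = [0, 1, 2, 3, 4, 10, 6, 7, 8, 9, 5]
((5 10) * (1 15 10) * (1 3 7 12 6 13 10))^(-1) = (1 15)(3 5 10 13 6 12 7) = [0, 15, 2, 5, 4, 10, 12, 3, 8, 9, 13, 11, 7, 6, 14, 1]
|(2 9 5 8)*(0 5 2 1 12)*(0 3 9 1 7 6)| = |(0 5 8 7 6)(1 12 3 9 2)| = 5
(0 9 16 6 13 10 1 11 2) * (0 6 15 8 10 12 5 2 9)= (1 11 9 16 15 8 10)(2 6 13 12 5)= [0, 11, 6, 3, 4, 2, 13, 7, 10, 16, 1, 9, 5, 12, 14, 8, 15]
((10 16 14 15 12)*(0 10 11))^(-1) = [11, 1, 2, 3, 4, 5, 6, 7, 8, 9, 0, 12, 15, 13, 16, 14, 10] = (0 11 12 15 14 16 10)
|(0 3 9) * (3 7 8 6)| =|(0 7 8 6 3 9)| =6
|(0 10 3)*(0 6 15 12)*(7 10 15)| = 12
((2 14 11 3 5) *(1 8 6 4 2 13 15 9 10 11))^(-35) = (15)(1 8 6 4 2 14) = [0, 8, 14, 3, 2, 5, 4, 7, 6, 9, 10, 11, 12, 13, 1, 15]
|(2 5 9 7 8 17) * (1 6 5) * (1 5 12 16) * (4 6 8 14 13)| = 13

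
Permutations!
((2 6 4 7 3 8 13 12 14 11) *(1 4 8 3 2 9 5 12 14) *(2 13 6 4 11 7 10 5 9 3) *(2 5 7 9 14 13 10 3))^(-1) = [0, 12, 11, 4, 2, 3, 8, 10, 6, 14, 7, 1, 5, 13, 9] = (1 12 5 3 4 2 11)(6 8)(7 10)(9 14)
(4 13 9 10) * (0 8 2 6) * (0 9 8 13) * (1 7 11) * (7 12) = (0 13 8 2 6 9 10 4)(1 12 7 11) = [13, 12, 6, 3, 0, 5, 9, 11, 2, 10, 4, 1, 7, 8]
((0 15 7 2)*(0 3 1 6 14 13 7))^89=[15, 2, 13, 7, 4, 5, 3, 14, 8, 9, 10, 11, 12, 6, 1, 0]=(0 15)(1 2 13 6 3 7 14)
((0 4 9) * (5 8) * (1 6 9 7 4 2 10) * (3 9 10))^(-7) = (0 2 3 9)(1 10 6)(4 7)(5 8) = [2, 10, 3, 9, 7, 8, 1, 4, 5, 0, 6]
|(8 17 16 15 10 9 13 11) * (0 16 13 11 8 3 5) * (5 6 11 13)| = |(0 16 15 10 9 13 8 17 5)(3 6 11)| = 9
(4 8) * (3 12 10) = (3 12 10)(4 8) = [0, 1, 2, 12, 8, 5, 6, 7, 4, 9, 3, 11, 10]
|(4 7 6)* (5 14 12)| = |(4 7 6)(5 14 12)| = 3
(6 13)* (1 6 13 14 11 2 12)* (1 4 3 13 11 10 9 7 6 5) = (1 5)(2 12 4 3 13 11)(6 14 10 9 7) = [0, 5, 12, 13, 3, 1, 14, 6, 8, 7, 9, 2, 4, 11, 10]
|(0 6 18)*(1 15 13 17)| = 12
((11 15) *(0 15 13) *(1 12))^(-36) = (15) = [0, 1, 2, 3, 4, 5, 6, 7, 8, 9, 10, 11, 12, 13, 14, 15]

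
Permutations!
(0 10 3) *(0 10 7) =[7, 1, 2, 10, 4, 5, 6, 0, 8, 9, 3] =(0 7)(3 10)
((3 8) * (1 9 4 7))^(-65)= [0, 7, 2, 8, 9, 5, 6, 4, 3, 1]= (1 7 4 9)(3 8)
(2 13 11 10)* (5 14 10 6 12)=(2 13 11 6 12 5 14 10)=[0, 1, 13, 3, 4, 14, 12, 7, 8, 9, 2, 6, 5, 11, 10]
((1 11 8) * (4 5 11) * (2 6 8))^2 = (1 5 2 8 4 11 6) = [0, 5, 8, 3, 11, 2, 1, 7, 4, 9, 10, 6]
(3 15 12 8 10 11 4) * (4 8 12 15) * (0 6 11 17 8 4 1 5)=(0 6 11 4 3 1 5)(8 10 17)=[6, 5, 2, 1, 3, 0, 11, 7, 10, 9, 17, 4, 12, 13, 14, 15, 16, 8]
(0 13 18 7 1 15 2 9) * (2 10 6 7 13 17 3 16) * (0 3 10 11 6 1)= [17, 15, 9, 16, 4, 5, 7, 0, 8, 3, 1, 6, 12, 18, 14, 11, 2, 10, 13]= (0 17 10 1 15 11 6 7)(2 9 3 16)(13 18)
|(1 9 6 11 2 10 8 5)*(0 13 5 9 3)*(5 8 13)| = 28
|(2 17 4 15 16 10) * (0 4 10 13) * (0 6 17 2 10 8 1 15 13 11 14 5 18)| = 13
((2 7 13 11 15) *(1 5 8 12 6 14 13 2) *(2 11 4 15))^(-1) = (1 15 4 13 14 6 12 8 5)(2 11 7) = [0, 15, 11, 3, 13, 1, 12, 2, 5, 9, 10, 7, 8, 14, 6, 4]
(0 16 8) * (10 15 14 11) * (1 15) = (0 16 8)(1 15 14 11 10) = [16, 15, 2, 3, 4, 5, 6, 7, 0, 9, 1, 10, 12, 13, 11, 14, 8]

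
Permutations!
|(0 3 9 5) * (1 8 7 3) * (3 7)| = 6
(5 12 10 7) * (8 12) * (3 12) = (3 12 10 7 5 8) = [0, 1, 2, 12, 4, 8, 6, 5, 3, 9, 7, 11, 10]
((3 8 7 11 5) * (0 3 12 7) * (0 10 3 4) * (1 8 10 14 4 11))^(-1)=(0 4 14 8 1 7 12 5 11)(3 10)=[4, 7, 2, 10, 14, 11, 6, 12, 1, 9, 3, 0, 5, 13, 8]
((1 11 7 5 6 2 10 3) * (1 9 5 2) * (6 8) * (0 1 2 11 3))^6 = (11)(0 6 9)(1 2 5)(3 10 8) = [6, 2, 5, 10, 4, 1, 9, 7, 3, 0, 8, 11]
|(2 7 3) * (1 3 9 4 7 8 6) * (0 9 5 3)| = |(0 9 4 7 5 3 2 8 6 1)| = 10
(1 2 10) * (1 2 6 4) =(1 6 4)(2 10) =[0, 6, 10, 3, 1, 5, 4, 7, 8, 9, 2]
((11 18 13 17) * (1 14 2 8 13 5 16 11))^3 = [0, 8, 17, 3, 4, 18, 6, 7, 1, 9, 10, 16, 12, 14, 13, 15, 5, 2, 11] = (1 8)(2 17)(5 18 11 16)(13 14)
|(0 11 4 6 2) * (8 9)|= |(0 11 4 6 2)(8 9)|= 10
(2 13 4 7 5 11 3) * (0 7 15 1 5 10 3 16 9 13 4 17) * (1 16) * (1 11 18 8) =(0 7 10 3 2 4 15 16 9 13 17)(1 5 18 8) =[7, 5, 4, 2, 15, 18, 6, 10, 1, 13, 3, 11, 12, 17, 14, 16, 9, 0, 8]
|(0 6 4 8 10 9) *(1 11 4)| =8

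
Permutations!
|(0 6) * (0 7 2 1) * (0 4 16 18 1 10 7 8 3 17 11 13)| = 84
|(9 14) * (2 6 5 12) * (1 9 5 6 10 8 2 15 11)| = |(1 9 14 5 12 15 11)(2 10 8)| = 21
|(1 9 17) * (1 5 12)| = |(1 9 17 5 12)| = 5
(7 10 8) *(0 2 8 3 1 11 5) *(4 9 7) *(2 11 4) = (0 11 5)(1 4 9 7 10 3)(2 8) = [11, 4, 8, 1, 9, 0, 6, 10, 2, 7, 3, 5]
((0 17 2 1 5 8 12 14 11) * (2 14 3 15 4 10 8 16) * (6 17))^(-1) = (0 11 14 17 6)(1 2 16 5)(3 12 8 10 4 15) = [11, 2, 16, 12, 15, 1, 0, 7, 10, 9, 4, 14, 8, 13, 17, 3, 5, 6]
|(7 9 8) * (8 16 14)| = 5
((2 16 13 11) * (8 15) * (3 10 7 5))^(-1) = (2 11 13 16)(3 5 7 10)(8 15) = [0, 1, 11, 5, 4, 7, 6, 10, 15, 9, 3, 13, 12, 16, 14, 8, 2]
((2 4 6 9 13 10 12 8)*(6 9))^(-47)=(2 9 10 8 4 13 12)=[0, 1, 9, 3, 13, 5, 6, 7, 4, 10, 8, 11, 2, 12]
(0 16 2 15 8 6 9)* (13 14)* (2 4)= (0 16 4 2 15 8 6 9)(13 14)= [16, 1, 15, 3, 2, 5, 9, 7, 6, 0, 10, 11, 12, 14, 13, 8, 4]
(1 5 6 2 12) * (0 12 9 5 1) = (0 12)(2 9 5 6) = [12, 1, 9, 3, 4, 6, 2, 7, 8, 5, 10, 11, 0]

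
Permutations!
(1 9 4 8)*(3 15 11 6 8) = (1 9 4 3 15 11 6 8) = [0, 9, 2, 15, 3, 5, 8, 7, 1, 4, 10, 6, 12, 13, 14, 11]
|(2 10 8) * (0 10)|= |(0 10 8 2)|= 4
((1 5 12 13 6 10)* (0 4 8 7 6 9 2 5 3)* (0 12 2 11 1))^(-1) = (0 10 6 7 8 4)(1 11 9 13 12 3)(2 5) = [10, 11, 5, 1, 0, 2, 7, 8, 4, 13, 6, 9, 3, 12]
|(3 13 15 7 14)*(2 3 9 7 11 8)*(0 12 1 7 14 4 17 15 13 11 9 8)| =13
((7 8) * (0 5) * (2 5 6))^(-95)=(0 6 2 5)(7 8)=[6, 1, 5, 3, 4, 0, 2, 8, 7]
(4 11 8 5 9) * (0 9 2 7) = (0 9 4 11 8 5 2 7) = [9, 1, 7, 3, 11, 2, 6, 0, 5, 4, 10, 8]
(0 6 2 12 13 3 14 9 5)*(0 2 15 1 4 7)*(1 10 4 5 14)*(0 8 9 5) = [6, 0, 12, 1, 7, 2, 15, 8, 9, 14, 4, 11, 13, 3, 5, 10] = (0 6 15 10 4 7 8 9 14 5 2 12 13 3 1)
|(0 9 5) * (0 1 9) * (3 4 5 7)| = |(1 9 7 3 4 5)| = 6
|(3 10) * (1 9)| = 2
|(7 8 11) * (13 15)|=6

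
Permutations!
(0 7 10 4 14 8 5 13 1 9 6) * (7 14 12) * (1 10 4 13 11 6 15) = (0 14 8 5 11 6)(1 9 15)(4 12 7)(10 13) = [14, 9, 2, 3, 12, 11, 0, 4, 5, 15, 13, 6, 7, 10, 8, 1]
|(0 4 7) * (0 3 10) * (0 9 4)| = 5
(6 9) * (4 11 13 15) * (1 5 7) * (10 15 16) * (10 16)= (16)(1 5 7)(4 11 13 10 15)(6 9)= [0, 5, 2, 3, 11, 7, 9, 1, 8, 6, 15, 13, 12, 10, 14, 4, 16]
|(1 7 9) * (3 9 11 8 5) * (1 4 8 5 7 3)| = |(1 3 9 4 8 7 11 5)| = 8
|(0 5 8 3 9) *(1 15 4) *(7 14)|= 30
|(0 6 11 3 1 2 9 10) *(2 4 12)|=|(0 6 11 3 1 4 12 2 9 10)|=10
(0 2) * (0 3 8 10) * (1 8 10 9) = (0 2 3 10)(1 8 9) = [2, 8, 3, 10, 4, 5, 6, 7, 9, 1, 0]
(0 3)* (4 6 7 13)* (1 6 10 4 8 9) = (0 3)(1 6 7 13 8 9)(4 10) = [3, 6, 2, 0, 10, 5, 7, 13, 9, 1, 4, 11, 12, 8]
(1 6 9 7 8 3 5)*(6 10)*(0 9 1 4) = (0 9 7 8 3 5 4)(1 10 6) = [9, 10, 2, 5, 0, 4, 1, 8, 3, 7, 6]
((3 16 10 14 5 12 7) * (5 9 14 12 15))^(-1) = (3 7 12 10 16)(5 15)(9 14) = [0, 1, 2, 7, 4, 15, 6, 12, 8, 14, 16, 11, 10, 13, 9, 5, 3]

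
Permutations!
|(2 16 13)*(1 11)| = |(1 11)(2 16 13)| = 6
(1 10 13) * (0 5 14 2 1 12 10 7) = [5, 7, 1, 3, 4, 14, 6, 0, 8, 9, 13, 11, 10, 12, 2] = (0 5 14 2 1 7)(10 13 12)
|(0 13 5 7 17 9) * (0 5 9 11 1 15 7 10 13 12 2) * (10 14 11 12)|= 13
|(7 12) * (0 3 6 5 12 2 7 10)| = |(0 3 6 5 12 10)(2 7)| = 6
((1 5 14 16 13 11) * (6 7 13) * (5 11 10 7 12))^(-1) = (1 11)(5 12 6 16 14)(7 10 13) = [0, 11, 2, 3, 4, 12, 16, 10, 8, 9, 13, 1, 6, 7, 5, 15, 14]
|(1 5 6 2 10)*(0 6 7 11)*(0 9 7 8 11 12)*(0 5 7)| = |(0 6 2 10 1 7 12 5 8 11 9)| = 11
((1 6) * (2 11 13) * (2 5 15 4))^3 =(1 6)(2 5)(4 13)(11 15) =[0, 6, 5, 3, 13, 2, 1, 7, 8, 9, 10, 15, 12, 4, 14, 11]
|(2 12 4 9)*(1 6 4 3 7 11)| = 9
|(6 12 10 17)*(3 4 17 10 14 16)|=|(3 4 17 6 12 14 16)|=7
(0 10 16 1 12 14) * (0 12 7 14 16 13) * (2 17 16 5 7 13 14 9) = (0 10 14 12 5 7 9 2 17 16 1 13) = [10, 13, 17, 3, 4, 7, 6, 9, 8, 2, 14, 11, 5, 0, 12, 15, 1, 16]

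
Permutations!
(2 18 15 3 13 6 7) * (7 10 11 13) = (2 18 15 3 7)(6 10 11 13) = [0, 1, 18, 7, 4, 5, 10, 2, 8, 9, 11, 13, 12, 6, 14, 3, 16, 17, 15]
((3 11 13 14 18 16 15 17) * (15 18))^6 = (18) = [0, 1, 2, 3, 4, 5, 6, 7, 8, 9, 10, 11, 12, 13, 14, 15, 16, 17, 18]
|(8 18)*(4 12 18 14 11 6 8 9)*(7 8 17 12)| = 10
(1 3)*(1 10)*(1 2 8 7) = (1 3 10 2 8 7) = [0, 3, 8, 10, 4, 5, 6, 1, 7, 9, 2]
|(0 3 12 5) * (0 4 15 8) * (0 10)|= |(0 3 12 5 4 15 8 10)|= 8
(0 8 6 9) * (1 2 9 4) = [8, 2, 9, 3, 1, 5, 4, 7, 6, 0] = (0 8 6 4 1 2 9)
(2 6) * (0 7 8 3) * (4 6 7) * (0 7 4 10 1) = (0 10 1)(2 4 6)(3 7 8) = [10, 0, 4, 7, 6, 5, 2, 8, 3, 9, 1]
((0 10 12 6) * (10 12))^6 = (12) = [0, 1, 2, 3, 4, 5, 6, 7, 8, 9, 10, 11, 12]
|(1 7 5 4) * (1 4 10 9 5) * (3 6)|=6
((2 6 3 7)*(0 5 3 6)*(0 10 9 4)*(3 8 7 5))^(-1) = (0 4 9 10 2 7 8 5 3) = [4, 1, 7, 0, 9, 3, 6, 8, 5, 10, 2]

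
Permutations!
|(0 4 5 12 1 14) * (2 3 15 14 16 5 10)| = |(0 4 10 2 3 15 14)(1 16 5 12)| = 28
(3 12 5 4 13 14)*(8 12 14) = (3 14)(4 13 8 12 5) = [0, 1, 2, 14, 13, 4, 6, 7, 12, 9, 10, 11, 5, 8, 3]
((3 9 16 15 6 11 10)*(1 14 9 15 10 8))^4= [0, 10, 2, 8, 4, 5, 14, 7, 16, 15, 11, 9, 12, 13, 3, 1, 6]= (1 10 11 9 15)(3 8 16 6 14)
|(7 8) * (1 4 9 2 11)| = 10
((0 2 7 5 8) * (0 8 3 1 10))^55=(0 10 1 3 5 7 2)=[10, 3, 0, 5, 4, 7, 6, 2, 8, 9, 1]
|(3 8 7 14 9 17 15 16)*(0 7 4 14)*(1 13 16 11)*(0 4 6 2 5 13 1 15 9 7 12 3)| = 18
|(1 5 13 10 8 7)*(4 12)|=6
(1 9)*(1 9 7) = (9)(1 7) = [0, 7, 2, 3, 4, 5, 6, 1, 8, 9]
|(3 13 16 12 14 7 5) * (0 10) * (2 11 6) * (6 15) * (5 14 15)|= 18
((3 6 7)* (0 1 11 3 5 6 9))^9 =(0 9 3 11 1) =[9, 0, 2, 11, 4, 5, 6, 7, 8, 3, 10, 1]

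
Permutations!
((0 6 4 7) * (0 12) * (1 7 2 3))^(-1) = (0 12 7 1 3 2 4 6) = [12, 3, 4, 2, 6, 5, 0, 1, 8, 9, 10, 11, 7]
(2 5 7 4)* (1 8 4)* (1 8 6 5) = (1 6 5 7 8 4 2) = [0, 6, 1, 3, 2, 7, 5, 8, 4]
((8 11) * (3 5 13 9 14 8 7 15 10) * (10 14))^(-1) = [0, 1, 2, 10, 4, 3, 6, 11, 14, 13, 9, 8, 12, 5, 15, 7] = (3 10 9 13 5)(7 11 8 14 15)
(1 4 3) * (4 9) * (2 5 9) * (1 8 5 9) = (1 2 9 4 3 8 5) = [0, 2, 9, 8, 3, 1, 6, 7, 5, 4]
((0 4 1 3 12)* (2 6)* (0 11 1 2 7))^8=(12)(0 6 4 7 2)=[6, 1, 0, 3, 7, 5, 4, 2, 8, 9, 10, 11, 12]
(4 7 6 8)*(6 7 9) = (4 9 6 8) = [0, 1, 2, 3, 9, 5, 8, 7, 4, 6]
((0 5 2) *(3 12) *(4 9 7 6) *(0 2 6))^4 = [9, 1, 2, 3, 5, 7, 0, 4, 8, 6, 10, 11, 12] = (12)(0 9 6)(4 5 7)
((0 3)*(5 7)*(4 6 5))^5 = (0 3)(4 6 5 7) = [3, 1, 2, 0, 6, 7, 5, 4]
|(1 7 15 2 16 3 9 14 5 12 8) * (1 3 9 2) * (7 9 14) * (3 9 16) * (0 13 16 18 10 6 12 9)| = |(0 13 16 14 5 9 7 15 1 18 10 6 12 8)(2 3)| = 14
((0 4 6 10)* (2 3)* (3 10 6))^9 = (0 10 2 3 4) = [10, 1, 3, 4, 0, 5, 6, 7, 8, 9, 2]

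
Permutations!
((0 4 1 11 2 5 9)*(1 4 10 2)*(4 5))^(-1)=(0 9 5 4 2 10)(1 11)=[9, 11, 10, 3, 2, 4, 6, 7, 8, 5, 0, 1]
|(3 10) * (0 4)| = 2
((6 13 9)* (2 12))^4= (6 13 9)= [0, 1, 2, 3, 4, 5, 13, 7, 8, 6, 10, 11, 12, 9]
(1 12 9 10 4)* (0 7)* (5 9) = (0 7)(1 12 5 9 10 4) = [7, 12, 2, 3, 1, 9, 6, 0, 8, 10, 4, 11, 5]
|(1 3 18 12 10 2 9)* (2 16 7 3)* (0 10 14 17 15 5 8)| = 12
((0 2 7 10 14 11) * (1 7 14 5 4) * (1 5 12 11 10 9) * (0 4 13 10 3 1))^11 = (0 1 2 7 14 9 3)(4 11 12 10 13 5) = [1, 2, 7, 0, 11, 4, 6, 14, 8, 3, 13, 12, 10, 5, 9]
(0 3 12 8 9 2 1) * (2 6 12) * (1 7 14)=(0 3 2 7 14 1)(6 12 8 9)=[3, 0, 7, 2, 4, 5, 12, 14, 9, 6, 10, 11, 8, 13, 1]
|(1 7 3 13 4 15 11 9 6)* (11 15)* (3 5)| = |(15)(1 7 5 3 13 4 11 9 6)| = 9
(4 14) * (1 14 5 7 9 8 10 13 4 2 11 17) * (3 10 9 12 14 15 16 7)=(1 15 16 7 12 14 2 11 17)(3 10 13 4 5)(8 9)=[0, 15, 11, 10, 5, 3, 6, 12, 9, 8, 13, 17, 14, 4, 2, 16, 7, 1]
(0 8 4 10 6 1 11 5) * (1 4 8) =(0 1 11 5)(4 10 6) =[1, 11, 2, 3, 10, 0, 4, 7, 8, 9, 6, 5]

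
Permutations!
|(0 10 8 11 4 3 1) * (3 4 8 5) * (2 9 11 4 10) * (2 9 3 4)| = 21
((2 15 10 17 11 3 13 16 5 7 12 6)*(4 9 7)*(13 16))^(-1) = (2 6 12 7 9 4 5 16 3 11 17 10 15) = [0, 1, 6, 11, 5, 16, 12, 9, 8, 4, 15, 17, 7, 13, 14, 2, 3, 10]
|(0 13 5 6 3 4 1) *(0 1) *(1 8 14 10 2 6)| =|(0 13 5 1 8 14 10 2 6 3 4)| =11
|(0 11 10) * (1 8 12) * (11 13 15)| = 15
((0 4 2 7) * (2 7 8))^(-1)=(0 7 4)(2 8)=[7, 1, 8, 3, 0, 5, 6, 4, 2]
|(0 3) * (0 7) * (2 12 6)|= |(0 3 7)(2 12 6)|= 3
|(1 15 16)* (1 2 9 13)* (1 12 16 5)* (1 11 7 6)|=30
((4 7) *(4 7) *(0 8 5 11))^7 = (0 11 5 8) = [11, 1, 2, 3, 4, 8, 6, 7, 0, 9, 10, 5]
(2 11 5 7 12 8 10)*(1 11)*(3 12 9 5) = (1 11 3 12 8 10 2)(5 7 9) = [0, 11, 1, 12, 4, 7, 6, 9, 10, 5, 2, 3, 8]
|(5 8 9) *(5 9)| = 2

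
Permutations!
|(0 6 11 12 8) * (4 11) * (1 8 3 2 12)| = 6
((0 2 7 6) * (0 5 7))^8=(5 6 7)=[0, 1, 2, 3, 4, 6, 7, 5]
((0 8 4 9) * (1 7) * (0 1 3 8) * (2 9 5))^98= (1 3 4 2)(5 9 7 8)= [0, 3, 1, 4, 2, 9, 6, 8, 5, 7]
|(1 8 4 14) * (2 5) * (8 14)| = |(1 14)(2 5)(4 8)| = 2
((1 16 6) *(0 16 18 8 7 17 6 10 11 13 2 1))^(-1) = (0 6 17 7 8 18 1 2 13 11 10 16) = [6, 2, 13, 3, 4, 5, 17, 8, 18, 9, 16, 10, 12, 11, 14, 15, 0, 7, 1]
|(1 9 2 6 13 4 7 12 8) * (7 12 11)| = 8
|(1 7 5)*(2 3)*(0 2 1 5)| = |(0 2 3 1 7)| = 5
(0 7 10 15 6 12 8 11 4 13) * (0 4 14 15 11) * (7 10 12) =(0 10 11 14 15 6 7 12 8)(4 13) =[10, 1, 2, 3, 13, 5, 7, 12, 0, 9, 11, 14, 8, 4, 15, 6]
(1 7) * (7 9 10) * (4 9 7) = (1 7)(4 9 10) = [0, 7, 2, 3, 9, 5, 6, 1, 8, 10, 4]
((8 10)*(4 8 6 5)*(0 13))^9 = [13, 1, 2, 3, 5, 6, 10, 7, 4, 9, 8, 11, 12, 0] = (0 13)(4 5 6 10 8)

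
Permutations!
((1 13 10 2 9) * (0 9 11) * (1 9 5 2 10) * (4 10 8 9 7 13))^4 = (1 9 4 7 10 13 8) = [0, 9, 2, 3, 7, 5, 6, 10, 1, 4, 13, 11, 12, 8]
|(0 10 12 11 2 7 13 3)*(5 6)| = 8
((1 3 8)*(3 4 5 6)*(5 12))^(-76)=(1 4 12 5 6 3 8)=[0, 4, 2, 8, 12, 6, 3, 7, 1, 9, 10, 11, 5]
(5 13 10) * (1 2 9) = (1 2 9)(5 13 10) = [0, 2, 9, 3, 4, 13, 6, 7, 8, 1, 5, 11, 12, 10]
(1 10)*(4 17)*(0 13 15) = (0 13 15)(1 10)(4 17) = [13, 10, 2, 3, 17, 5, 6, 7, 8, 9, 1, 11, 12, 15, 14, 0, 16, 4]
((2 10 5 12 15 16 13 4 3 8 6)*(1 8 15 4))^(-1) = [0, 13, 6, 4, 12, 10, 8, 7, 1, 9, 2, 11, 5, 16, 14, 3, 15] = (1 13 16 15 3 4 12 5 10 2 6 8)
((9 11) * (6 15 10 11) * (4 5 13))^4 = (4 5 13)(6 9 11 10 15) = [0, 1, 2, 3, 5, 13, 9, 7, 8, 11, 15, 10, 12, 4, 14, 6]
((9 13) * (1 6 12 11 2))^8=(13)(1 11 6 2 12)=[0, 11, 12, 3, 4, 5, 2, 7, 8, 9, 10, 6, 1, 13]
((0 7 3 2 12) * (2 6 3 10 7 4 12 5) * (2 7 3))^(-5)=(0 4 12)(2 5 7 10 3 6)=[4, 1, 5, 6, 12, 7, 2, 10, 8, 9, 3, 11, 0]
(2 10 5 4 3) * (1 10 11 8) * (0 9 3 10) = (0 9 3 2 11 8 1)(4 10 5) = [9, 0, 11, 2, 10, 4, 6, 7, 1, 3, 5, 8]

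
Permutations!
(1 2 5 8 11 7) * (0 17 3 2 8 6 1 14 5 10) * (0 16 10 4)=[17, 8, 4, 2, 0, 6, 1, 14, 11, 9, 16, 7, 12, 13, 5, 15, 10, 3]=(0 17 3 2 4)(1 8 11 7 14 5 6)(10 16)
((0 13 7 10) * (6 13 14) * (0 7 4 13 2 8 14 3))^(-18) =(2 14)(6 8) =[0, 1, 14, 3, 4, 5, 8, 7, 6, 9, 10, 11, 12, 13, 2]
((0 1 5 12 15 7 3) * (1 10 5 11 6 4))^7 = (15)(1 4 6 11) = [0, 4, 2, 3, 6, 5, 11, 7, 8, 9, 10, 1, 12, 13, 14, 15]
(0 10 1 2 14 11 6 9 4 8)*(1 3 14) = (0 10 3 14 11 6 9 4 8)(1 2) = [10, 2, 1, 14, 8, 5, 9, 7, 0, 4, 3, 6, 12, 13, 11]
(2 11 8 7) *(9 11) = [0, 1, 9, 3, 4, 5, 6, 2, 7, 11, 10, 8] = (2 9 11 8 7)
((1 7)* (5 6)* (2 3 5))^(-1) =(1 7)(2 6 5 3) =[0, 7, 6, 2, 4, 3, 5, 1]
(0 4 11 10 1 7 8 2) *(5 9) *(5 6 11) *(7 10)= (0 4 5 9 6 11 7 8 2)(1 10)= [4, 10, 0, 3, 5, 9, 11, 8, 2, 6, 1, 7]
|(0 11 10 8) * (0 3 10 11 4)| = 6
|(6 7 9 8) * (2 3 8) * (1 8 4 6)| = |(1 8)(2 3 4 6 7 9)| = 6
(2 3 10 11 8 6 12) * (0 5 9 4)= (0 5 9 4)(2 3 10 11 8 6 12)= [5, 1, 3, 10, 0, 9, 12, 7, 6, 4, 11, 8, 2]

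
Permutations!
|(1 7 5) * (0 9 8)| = |(0 9 8)(1 7 5)| = 3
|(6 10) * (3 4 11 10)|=|(3 4 11 10 6)|=5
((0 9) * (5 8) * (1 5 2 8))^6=(9)=[0, 1, 2, 3, 4, 5, 6, 7, 8, 9]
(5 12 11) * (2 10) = [0, 1, 10, 3, 4, 12, 6, 7, 8, 9, 2, 5, 11] = (2 10)(5 12 11)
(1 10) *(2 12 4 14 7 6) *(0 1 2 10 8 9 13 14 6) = (0 1 8 9 13 14 7)(2 12 4 6 10) = [1, 8, 12, 3, 6, 5, 10, 0, 9, 13, 2, 11, 4, 14, 7]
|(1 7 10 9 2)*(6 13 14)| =|(1 7 10 9 2)(6 13 14)| =15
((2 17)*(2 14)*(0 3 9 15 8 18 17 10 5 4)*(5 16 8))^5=(0 4 5 15 9 3)(2 17 8 10 14 18 16)=[4, 1, 17, 0, 5, 15, 6, 7, 10, 3, 14, 11, 12, 13, 18, 9, 2, 8, 16]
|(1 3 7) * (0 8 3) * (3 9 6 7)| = 6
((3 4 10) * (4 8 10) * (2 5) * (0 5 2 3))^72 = (0 3 10 5 8) = [3, 1, 2, 10, 4, 8, 6, 7, 0, 9, 5]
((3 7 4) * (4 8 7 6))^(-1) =(3 4 6)(7 8) =[0, 1, 2, 4, 6, 5, 3, 8, 7]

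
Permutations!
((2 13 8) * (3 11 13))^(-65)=(13)=[0, 1, 2, 3, 4, 5, 6, 7, 8, 9, 10, 11, 12, 13]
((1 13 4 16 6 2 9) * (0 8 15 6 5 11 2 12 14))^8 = [15, 1, 2, 3, 4, 5, 14, 7, 6, 9, 10, 11, 0, 13, 8, 12, 16] = (16)(0 15 12)(6 14 8)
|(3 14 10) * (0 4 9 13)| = 12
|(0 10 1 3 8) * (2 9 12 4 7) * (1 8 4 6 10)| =|(0 1 3 4 7 2 9 12 6 10 8)| =11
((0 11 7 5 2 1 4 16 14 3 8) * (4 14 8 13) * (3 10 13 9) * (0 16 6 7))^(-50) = (16)(1 4 2 13 5 10 7 14 6) = [0, 4, 13, 3, 2, 10, 1, 14, 8, 9, 7, 11, 12, 5, 6, 15, 16]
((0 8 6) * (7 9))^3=[0, 1, 2, 3, 4, 5, 6, 9, 8, 7]=(7 9)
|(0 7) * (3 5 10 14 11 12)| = 6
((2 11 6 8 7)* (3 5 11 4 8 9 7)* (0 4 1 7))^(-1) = [9, 2, 7, 8, 0, 3, 11, 1, 4, 6, 10, 5] = (0 9 6 11 5 3 8 4)(1 2 7)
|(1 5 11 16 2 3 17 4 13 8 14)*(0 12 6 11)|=14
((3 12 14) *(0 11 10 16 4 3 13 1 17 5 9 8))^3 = (0 16 12 1 9 11 4 14 17 8 10 3 13 5) = [16, 9, 2, 13, 14, 0, 6, 7, 10, 11, 3, 4, 1, 5, 17, 15, 12, 8]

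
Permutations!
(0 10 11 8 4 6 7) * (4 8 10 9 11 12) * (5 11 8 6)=(0 9 8 6 7)(4 5 11 10 12)=[9, 1, 2, 3, 5, 11, 7, 0, 6, 8, 12, 10, 4]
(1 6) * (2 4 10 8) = (1 6)(2 4 10 8) = [0, 6, 4, 3, 10, 5, 1, 7, 2, 9, 8]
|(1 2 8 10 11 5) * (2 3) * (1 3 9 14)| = 6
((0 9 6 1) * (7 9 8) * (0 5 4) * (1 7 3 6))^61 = [5, 7, 2, 0, 1, 9, 8, 3, 4, 6] = (0 5 9 6 8 4 1 7 3)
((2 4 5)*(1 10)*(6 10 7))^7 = (1 10 6 7)(2 4 5) = [0, 10, 4, 3, 5, 2, 7, 1, 8, 9, 6]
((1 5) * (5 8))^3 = (8) = [0, 1, 2, 3, 4, 5, 6, 7, 8]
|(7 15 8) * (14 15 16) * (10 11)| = 10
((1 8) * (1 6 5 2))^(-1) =[0, 2, 5, 3, 4, 6, 8, 7, 1] =(1 2 5 6 8)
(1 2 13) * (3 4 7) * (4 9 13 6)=(1 2 6 4 7 3 9 13)=[0, 2, 6, 9, 7, 5, 4, 3, 8, 13, 10, 11, 12, 1]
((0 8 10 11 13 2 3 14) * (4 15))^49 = (0 8 10 11 13 2 3 14)(4 15) = [8, 1, 3, 14, 15, 5, 6, 7, 10, 9, 11, 13, 12, 2, 0, 4]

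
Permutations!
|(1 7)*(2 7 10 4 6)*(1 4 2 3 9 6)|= |(1 10 2 7 4)(3 9 6)|= 15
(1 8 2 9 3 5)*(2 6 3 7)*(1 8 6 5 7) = (1 6 3 7 2 9)(5 8) = [0, 6, 9, 7, 4, 8, 3, 2, 5, 1]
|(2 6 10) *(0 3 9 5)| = 12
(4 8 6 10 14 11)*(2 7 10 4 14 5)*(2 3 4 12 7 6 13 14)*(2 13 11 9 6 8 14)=(2 8 11 13)(3 4 14 9 6 12 7 10 5)=[0, 1, 8, 4, 14, 3, 12, 10, 11, 6, 5, 13, 7, 2, 9]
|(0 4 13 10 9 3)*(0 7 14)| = 8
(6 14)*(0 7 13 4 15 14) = (0 7 13 4 15 14 6) = [7, 1, 2, 3, 15, 5, 0, 13, 8, 9, 10, 11, 12, 4, 6, 14]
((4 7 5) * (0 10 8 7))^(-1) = (0 4 5 7 8 10) = [4, 1, 2, 3, 5, 7, 6, 8, 10, 9, 0]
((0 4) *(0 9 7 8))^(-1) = (0 8 7 9 4) = [8, 1, 2, 3, 0, 5, 6, 9, 7, 4]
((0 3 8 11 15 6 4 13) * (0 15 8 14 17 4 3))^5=(3 15 4 14 6 13 17)(8 11)=[0, 1, 2, 15, 14, 5, 13, 7, 11, 9, 10, 8, 12, 17, 6, 4, 16, 3]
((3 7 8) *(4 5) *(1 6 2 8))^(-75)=(1 8)(2 7)(3 6)(4 5)=[0, 8, 7, 6, 5, 4, 3, 2, 1]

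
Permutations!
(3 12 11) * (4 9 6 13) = (3 12 11)(4 9 6 13) = [0, 1, 2, 12, 9, 5, 13, 7, 8, 6, 10, 3, 11, 4]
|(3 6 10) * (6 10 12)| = |(3 10)(6 12)| = 2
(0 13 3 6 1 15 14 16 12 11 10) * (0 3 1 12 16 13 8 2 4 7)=(16)(0 8 2 4 7)(1 15 14 13)(3 6 12 11 10)=[8, 15, 4, 6, 7, 5, 12, 0, 2, 9, 3, 10, 11, 1, 13, 14, 16]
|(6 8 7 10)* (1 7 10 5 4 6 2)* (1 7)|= |(2 7 5 4 6 8 10)|= 7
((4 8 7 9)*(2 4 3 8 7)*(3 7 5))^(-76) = [0, 1, 8, 5, 2, 4, 6, 7, 3, 9] = (9)(2 8 3 5 4)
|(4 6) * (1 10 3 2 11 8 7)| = |(1 10 3 2 11 8 7)(4 6)| = 14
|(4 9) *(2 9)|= 3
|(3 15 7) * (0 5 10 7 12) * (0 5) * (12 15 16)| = 6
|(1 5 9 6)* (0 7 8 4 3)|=20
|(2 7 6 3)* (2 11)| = 5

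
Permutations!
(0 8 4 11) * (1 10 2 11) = (0 8 4 1 10 2 11) = [8, 10, 11, 3, 1, 5, 6, 7, 4, 9, 2, 0]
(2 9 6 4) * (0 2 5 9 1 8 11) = (0 2 1 8 11)(4 5 9 6) = [2, 8, 1, 3, 5, 9, 4, 7, 11, 6, 10, 0]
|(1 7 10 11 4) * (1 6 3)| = |(1 7 10 11 4 6 3)| = 7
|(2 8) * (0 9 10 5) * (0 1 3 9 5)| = 6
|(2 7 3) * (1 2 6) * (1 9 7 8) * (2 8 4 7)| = 6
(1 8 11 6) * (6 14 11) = (1 8 6)(11 14) = [0, 8, 2, 3, 4, 5, 1, 7, 6, 9, 10, 14, 12, 13, 11]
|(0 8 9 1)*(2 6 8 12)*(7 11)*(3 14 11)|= 28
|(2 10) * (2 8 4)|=|(2 10 8 4)|=4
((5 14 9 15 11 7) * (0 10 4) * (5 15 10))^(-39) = [9, 1, 2, 3, 14, 10, 6, 7, 8, 0, 5, 11, 12, 13, 4, 15] = (15)(0 9)(4 14)(5 10)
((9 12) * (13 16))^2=(16)=[0, 1, 2, 3, 4, 5, 6, 7, 8, 9, 10, 11, 12, 13, 14, 15, 16]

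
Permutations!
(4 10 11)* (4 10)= (10 11)= [0, 1, 2, 3, 4, 5, 6, 7, 8, 9, 11, 10]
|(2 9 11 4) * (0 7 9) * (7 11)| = |(0 11 4 2)(7 9)| = 4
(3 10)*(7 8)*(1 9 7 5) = (1 9 7 8 5)(3 10) = [0, 9, 2, 10, 4, 1, 6, 8, 5, 7, 3]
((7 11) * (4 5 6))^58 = [0, 1, 2, 3, 5, 6, 4, 7, 8, 9, 10, 11] = (11)(4 5 6)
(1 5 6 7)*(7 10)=(1 5 6 10 7)=[0, 5, 2, 3, 4, 6, 10, 1, 8, 9, 7]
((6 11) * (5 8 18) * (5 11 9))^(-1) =(5 9 6 11 18 8) =[0, 1, 2, 3, 4, 9, 11, 7, 5, 6, 10, 18, 12, 13, 14, 15, 16, 17, 8]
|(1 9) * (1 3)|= |(1 9 3)|= 3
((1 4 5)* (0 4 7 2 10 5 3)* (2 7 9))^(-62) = (0 4 3)(1 10 9 5 2) = [4, 10, 1, 0, 3, 2, 6, 7, 8, 5, 9]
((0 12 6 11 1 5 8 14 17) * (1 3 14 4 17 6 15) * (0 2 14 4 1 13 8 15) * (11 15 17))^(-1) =(0 12)(1 8 13 15 6 14 2 17 5)(3 11 4) =[12, 8, 17, 11, 3, 1, 14, 7, 13, 9, 10, 4, 0, 15, 2, 6, 16, 5]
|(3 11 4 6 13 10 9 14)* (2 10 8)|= 10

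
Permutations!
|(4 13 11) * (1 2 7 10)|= 12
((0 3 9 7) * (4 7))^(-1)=(0 7 4 9 3)=[7, 1, 2, 0, 9, 5, 6, 4, 8, 3]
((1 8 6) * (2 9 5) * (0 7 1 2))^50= (0 1 6 9)(2 5 7 8)= [1, 6, 5, 3, 4, 7, 9, 8, 2, 0]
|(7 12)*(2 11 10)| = 6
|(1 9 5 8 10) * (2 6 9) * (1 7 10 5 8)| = 6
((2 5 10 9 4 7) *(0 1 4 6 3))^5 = (0 5)(1 10)(2 3)(4 9)(6 7) = [5, 10, 3, 2, 9, 0, 7, 6, 8, 4, 1]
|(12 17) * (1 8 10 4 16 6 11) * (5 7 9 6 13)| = |(1 8 10 4 16 13 5 7 9 6 11)(12 17)| = 22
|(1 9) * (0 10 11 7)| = |(0 10 11 7)(1 9)| = 4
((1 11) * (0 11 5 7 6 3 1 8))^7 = (0 11 8)(1 7 3 5 6) = [11, 7, 2, 5, 4, 6, 1, 3, 0, 9, 10, 8]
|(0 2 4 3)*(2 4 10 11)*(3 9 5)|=15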